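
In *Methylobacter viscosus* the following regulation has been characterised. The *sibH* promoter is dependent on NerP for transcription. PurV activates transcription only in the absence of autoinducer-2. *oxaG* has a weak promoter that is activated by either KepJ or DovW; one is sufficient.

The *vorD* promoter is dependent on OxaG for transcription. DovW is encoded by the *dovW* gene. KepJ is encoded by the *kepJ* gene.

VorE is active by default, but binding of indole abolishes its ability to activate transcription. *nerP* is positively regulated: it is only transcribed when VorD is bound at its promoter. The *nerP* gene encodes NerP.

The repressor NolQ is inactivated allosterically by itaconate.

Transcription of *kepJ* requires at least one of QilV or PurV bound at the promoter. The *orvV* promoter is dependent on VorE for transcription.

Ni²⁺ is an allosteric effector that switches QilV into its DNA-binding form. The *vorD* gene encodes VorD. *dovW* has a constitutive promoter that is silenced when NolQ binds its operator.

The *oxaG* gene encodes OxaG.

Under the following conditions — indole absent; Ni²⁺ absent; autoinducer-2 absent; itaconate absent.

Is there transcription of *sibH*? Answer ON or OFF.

ON

Ni²⁺ is absent, so QilV is inactive.
Autoinducer-2 is absent, so PurV is active.
Activator PurV is present, so *kepJ* is transcribed.
So KepJ is produced and active.
Itaconate is absent, so NolQ is active.
With repressor NolQ bound, *dovW* is not transcribed.
So DovW is not produced.
Activator KepJ is present, so *oxaG* is transcribed.
So OxaG is produced and active.
No repressor is bound and OxaG is active, so *vorD* is transcribed.
So VorD is produced and active.
No repressor is bound and VorD is active, so *nerP* is transcribed.
So NerP is produced and active.
No repressor is bound and NerP is active, so *sibH* is transcribed.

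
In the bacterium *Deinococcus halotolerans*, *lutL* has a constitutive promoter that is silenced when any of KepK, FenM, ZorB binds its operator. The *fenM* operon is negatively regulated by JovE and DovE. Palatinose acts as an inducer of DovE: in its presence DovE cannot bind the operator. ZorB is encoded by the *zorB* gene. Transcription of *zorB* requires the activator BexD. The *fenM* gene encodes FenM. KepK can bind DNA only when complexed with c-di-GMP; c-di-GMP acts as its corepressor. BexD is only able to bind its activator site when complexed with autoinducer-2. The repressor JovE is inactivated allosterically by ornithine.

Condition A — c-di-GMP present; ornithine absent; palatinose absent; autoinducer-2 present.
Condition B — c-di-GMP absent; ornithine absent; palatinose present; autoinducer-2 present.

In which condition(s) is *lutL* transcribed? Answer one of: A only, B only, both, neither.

neither

Condition A:
c-di-GMP is present, so KepK is active.
Ornithine is absent, so JovE is active.
Palatinose is absent, so DovE is active.
With repressor JovE bound, *fenM* is not transcribed.
So FenM is not produced.
Autoinducer-2 is present, so BexD is active.
No repressor is bound and BexD is active, so *zorB* is transcribed.
So ZorB is produced and active.
With repressor KepK bound, *lutL* is not transcribed.
→ *lutL* is OFF in A.
Condition B:
c-di-GMP is absent, so KepK is inactive.
Ornithine is absent, so JovE is active.
Palatinose is present, so DovE is inactive.
With repressor JovE bound, *fenM* is not transcribed.
So FenM is not produced.
Autoinducer-2 is present, so BexD is active.
No repressor is bound and BexD is active, so *zorB* is transcribed.
So ZorB is produced and active.
With repressor ZorB bound, *lutL* is not transcribed.
→ *lutL* is OFF in B.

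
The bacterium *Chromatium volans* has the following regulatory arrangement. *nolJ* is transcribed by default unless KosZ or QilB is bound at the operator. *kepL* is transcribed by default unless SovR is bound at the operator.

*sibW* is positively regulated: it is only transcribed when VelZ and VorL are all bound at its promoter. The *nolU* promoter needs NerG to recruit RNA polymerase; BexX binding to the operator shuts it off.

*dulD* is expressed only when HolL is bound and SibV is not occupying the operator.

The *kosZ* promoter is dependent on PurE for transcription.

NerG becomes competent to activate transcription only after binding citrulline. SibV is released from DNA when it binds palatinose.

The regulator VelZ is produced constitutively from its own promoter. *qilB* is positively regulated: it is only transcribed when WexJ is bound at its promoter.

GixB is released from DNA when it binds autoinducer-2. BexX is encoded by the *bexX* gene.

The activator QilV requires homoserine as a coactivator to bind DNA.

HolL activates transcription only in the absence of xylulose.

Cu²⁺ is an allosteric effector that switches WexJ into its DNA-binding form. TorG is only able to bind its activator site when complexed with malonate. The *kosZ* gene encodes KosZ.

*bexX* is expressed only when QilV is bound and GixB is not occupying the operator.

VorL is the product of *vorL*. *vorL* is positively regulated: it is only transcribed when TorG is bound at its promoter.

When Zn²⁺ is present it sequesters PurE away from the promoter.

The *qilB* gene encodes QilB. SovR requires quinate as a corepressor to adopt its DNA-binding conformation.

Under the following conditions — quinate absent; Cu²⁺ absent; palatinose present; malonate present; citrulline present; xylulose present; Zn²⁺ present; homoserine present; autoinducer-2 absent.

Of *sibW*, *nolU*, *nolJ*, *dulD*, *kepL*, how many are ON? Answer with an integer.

VelZ is produced constitutively and is active.
Malonate is present, so TorG is active.
No repressor is bound and TorG is active, so *vorL* is transcribed.
So VorL is produced and active.
No repressor is bound and VelZ and VorL are active, so *sibW* is transcribed.
→ *sibW* is ON.
Homoserine is present, so QilV is active.
Autoinducer-2 is absent, so GixB is active.
With repressor GixB bound, *bexX* is not transcribed.
So BexX is not produced.
Citrulline is present, so NerG is active.
No repressor is bound and NerG is active, so *nolU* is transcribed.
→ *nolU* is ON.
Zn²⁺ is present, so PurE is inactive.
Required activator PurE is absent, so *kosZ* is not transcribed.
So KosZ is not produced.
Cu²⁺ is absent, so WexJ is inactive.
Required activator WexJ is absent, so *qilB* is not transcribed.
So QilB is not produced.
With no repressor bound, *nolJ* is transcribed.
→ *nolJ* is ON.
Palatinose is present, so SibV is inactive.
Xylulose is present, so HolL is inactive.
Required activator HolL is absent, so *dulD* is not transcribed.
→ *dulD* is OFF.
Quinate is absent, so SovR is inactive.
With no repressor bound, *kepL* is transcribed.
→ *kepL* is ON.
4 of the 5 genes are transcribed.

4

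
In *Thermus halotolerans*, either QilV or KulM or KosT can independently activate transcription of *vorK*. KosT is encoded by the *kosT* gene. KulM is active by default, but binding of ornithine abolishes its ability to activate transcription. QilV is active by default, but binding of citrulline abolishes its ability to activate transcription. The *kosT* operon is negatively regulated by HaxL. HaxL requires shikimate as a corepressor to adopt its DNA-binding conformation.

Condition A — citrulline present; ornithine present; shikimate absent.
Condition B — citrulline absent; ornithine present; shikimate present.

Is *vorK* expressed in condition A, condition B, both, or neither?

both

Condition A:
Citrulline is present, so QilV is inactive.
Ornithine is present, so KulM is inactive.
Shikimate is absent, so HaxL is inactive.
With no repressor bound, *kosT* is transcribed.
So KosT is produced and active.
Activator KosT is present, so *vorK* is transcribed.
→ *vorK* is ON in A.
Condition B:
Citrulline is absent, so QilV is active.
Ornithine is present, so KulM is inactive.
Shikimate is present, so HaxL is active.
With repressor HaxL bound, *kosT* is not transcribed.
So KosT is not produced.
Activator QilV is present, so *vorK* is transcribed.
→ *vorK* is ON in B.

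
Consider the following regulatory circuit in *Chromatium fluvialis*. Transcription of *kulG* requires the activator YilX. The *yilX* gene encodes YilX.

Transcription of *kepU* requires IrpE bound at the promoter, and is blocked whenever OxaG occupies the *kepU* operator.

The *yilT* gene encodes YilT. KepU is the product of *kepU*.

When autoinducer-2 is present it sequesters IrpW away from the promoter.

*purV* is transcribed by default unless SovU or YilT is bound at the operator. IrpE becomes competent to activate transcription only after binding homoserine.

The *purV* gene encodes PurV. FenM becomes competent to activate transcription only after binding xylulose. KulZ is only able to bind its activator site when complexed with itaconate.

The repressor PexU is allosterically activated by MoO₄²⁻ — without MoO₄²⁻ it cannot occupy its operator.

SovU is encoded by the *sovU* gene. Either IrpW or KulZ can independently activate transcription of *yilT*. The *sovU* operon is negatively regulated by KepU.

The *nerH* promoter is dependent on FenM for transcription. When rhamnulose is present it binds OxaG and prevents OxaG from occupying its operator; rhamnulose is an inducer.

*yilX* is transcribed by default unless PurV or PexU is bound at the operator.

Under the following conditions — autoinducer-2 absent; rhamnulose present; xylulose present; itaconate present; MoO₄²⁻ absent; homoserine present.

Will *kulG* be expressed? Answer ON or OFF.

Homoserine is present, so IrpE is active.
Rhamnulose is present, so OxaG is inactive.
No repressor is bound and IrpE is active, so *kepU* is transcribed.
So KepU is produced and active.
With repressor KepU bound, *sovU* is not transcribed.
So SovU is not produced.
Autoinducer-2 is absent, so IrpW is active.
Itaconate is present, so KulZ is active.
Activator IrpW is present, so *yilT* is transcribed.
So YilT is produced and active.
With repressor YilT bound, *purV* is not transcribed.
So PurV is not produced.
MoO₄²⁻ is absent, so PexU is inactive.
With no repressor bound, *yilX* is transcribed.
So YilX is produced and active.
No repressor is bound and YilX is active, so *kulG* is transcribed.

ON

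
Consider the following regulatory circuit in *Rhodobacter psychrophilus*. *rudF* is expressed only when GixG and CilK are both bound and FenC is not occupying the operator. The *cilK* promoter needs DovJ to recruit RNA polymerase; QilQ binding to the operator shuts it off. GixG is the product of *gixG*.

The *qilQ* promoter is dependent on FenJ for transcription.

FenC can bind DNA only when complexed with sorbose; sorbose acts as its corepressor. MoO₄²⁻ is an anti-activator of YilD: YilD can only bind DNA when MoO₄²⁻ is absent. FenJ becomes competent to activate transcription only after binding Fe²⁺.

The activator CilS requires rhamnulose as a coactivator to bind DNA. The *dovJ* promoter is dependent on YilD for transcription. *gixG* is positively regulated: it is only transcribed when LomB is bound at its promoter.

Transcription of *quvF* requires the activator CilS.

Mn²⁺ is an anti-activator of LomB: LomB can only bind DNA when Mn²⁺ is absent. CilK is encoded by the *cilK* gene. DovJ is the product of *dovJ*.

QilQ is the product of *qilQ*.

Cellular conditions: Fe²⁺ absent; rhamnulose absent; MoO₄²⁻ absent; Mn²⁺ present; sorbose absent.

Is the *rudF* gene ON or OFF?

Sorbose is absent, so FenC is inactive.
Mn²⁺ is present, so LomB is inactive.
Required activator LomB is absent, so *gixG* is not transcribed.
So GixG is not produced.
MoO₄²⁻ is absent, so YilD is active.
No repressor is bound and YilD is active, so *dovJ* is transcribed.
So DovJ is produced and active.
Fe²⁺ is absent, so FenJ is inactive.
Required activator FenJ is absent, so *qilQ* is not transcribed.
So QilQ is not produced.
No repressor is bound and DovJ is active, so *cilK* is transcribed.
So CilK is produced and active.
Required activator GixG is absent, so *rudF* is not transcribed.

OFF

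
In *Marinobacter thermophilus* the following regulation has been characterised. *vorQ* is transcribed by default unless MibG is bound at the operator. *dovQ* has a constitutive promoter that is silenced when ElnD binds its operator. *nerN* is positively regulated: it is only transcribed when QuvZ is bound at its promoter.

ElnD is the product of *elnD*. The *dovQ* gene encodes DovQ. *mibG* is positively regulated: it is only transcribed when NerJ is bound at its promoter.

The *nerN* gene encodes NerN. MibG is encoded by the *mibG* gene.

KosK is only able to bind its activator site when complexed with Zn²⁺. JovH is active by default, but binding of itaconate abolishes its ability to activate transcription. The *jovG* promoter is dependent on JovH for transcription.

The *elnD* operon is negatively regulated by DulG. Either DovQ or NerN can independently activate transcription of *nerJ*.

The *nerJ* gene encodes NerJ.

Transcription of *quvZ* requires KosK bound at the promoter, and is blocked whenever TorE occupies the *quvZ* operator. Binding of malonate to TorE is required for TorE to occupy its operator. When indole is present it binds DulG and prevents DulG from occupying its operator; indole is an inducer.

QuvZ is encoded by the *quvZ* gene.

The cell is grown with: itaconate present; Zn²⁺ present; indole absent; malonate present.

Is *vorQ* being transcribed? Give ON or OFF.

Indole is absent, so DulG is active.
With repressor DulG bound, *elnD* is not transcribed.
So ElnD is not produced.
With no repressor bound, *dovQ* is transcribed.
So DovQ is produced and active.
Malonate is present, so TorE is active.
Zn²⁺ is present, so KosK is active.
With repressor TorE bound, *quvZ* is not transcribed.
So QuvZ is not produced.
Required activator QuvZ is absent, so *nerN* is not transcribed.
So NerN is not produced.
Activator DovQ is present, so *nerJ* is transcribed.
So NerJ is produced and active.
No repressor is bound and NerJ is active, so *mibG* is transcribed.
So MibG is produced and active.
With repressor MibG bound, *vorQ* is not transcribed.

OFF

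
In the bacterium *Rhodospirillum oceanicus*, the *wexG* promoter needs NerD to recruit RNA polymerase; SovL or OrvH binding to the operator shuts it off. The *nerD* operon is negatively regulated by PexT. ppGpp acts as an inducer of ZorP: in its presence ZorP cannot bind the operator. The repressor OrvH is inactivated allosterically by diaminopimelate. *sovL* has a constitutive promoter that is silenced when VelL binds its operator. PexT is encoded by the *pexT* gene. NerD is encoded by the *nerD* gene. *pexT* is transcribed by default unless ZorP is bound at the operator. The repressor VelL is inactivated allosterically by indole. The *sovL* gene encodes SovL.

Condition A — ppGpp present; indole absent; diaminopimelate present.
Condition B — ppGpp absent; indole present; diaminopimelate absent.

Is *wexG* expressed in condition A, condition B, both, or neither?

Condition A:
ppGpp is present, so ZorP is inactive.
With no repressor bound, *pexT* is transcribed.
So PexT is produced and active.
With repressor PexT bound, *nerD* is not transcribed.
So NerD is not produced.
Indole is absent, so VelL is active.
With repressor VelL bound, *sovL* is not transcribed.
So SovL is not produced.
Diaminopimelate is present, so OrvH is inactive.
Required activator NerD is absent, so *wexG* is not transcribed.
→ *wexG* is OFF in A.
Condition B:
ppGpp is absent, so ZorP is active.
With repressor ZorP bound, *pexT* is not transcribed.
So PexT is not produced.
With no repressor bound, *nerD* is transcribed.
So NerD is produced and active.
Indole is present, so VelL is inactive.
With no repressor bound, *sovL* is transcribed.
So SovL is produced and active.
Diaminopimelate is absent, so OrvH is active.
With repressor SovL bound, *wexG* is not transcribed.
→ *wexG* is OFF in B.

neither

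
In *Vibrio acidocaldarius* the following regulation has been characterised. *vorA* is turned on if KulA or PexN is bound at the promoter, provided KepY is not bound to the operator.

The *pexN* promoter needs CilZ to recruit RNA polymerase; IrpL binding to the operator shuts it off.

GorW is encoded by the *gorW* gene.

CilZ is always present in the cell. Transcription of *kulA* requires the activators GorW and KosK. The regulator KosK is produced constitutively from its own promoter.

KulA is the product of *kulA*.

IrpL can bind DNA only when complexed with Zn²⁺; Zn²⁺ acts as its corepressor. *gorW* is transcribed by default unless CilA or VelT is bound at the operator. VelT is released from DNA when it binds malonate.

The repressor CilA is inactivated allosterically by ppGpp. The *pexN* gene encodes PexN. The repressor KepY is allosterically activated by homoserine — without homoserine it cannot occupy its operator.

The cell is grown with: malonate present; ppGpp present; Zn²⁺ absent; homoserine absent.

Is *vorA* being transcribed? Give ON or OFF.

ON

ppGpp is present, so CilA is inactive.
Malonate is present, so VelT is inactive.
With no repressor bound, *gorW* is transcribed.
So GorW is produced and active.
KosK is produced constitutively and is active.
No repressor is bound and GorW and KosK are active, so *kulA* is transcribed.
So KulA is produced and active.
CilZ is produced constitutively and is active.
Zn²⁺ is absent, so IrpL is inactive.
No repressor is bound and CilZ is active, so *pexN* is transcribed.
So PexN is produced and active.
Homoserine is absent, so KepY is inactive.
Activator KulA is present, so *vorA* is transcribed.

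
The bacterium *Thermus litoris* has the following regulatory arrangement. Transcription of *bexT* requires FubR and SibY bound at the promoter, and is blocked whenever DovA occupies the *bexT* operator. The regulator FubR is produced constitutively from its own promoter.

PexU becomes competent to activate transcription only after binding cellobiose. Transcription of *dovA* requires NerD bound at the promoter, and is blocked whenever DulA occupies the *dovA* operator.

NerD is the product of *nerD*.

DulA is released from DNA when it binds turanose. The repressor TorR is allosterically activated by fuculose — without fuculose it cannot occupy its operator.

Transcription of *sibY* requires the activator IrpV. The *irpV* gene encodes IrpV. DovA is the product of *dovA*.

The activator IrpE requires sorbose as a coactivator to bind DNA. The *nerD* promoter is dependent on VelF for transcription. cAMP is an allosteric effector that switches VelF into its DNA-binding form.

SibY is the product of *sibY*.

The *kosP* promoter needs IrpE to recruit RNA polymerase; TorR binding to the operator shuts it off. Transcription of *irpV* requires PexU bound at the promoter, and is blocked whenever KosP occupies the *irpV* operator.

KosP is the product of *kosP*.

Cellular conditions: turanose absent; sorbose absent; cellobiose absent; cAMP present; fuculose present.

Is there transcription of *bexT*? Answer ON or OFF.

cAMP is present, so VelF is active.
No repressor is bound and VelF is active, so *nerD* is transcribed.
So NerD is produced and active.
Turanose is absent, so DulA is active.
With repressor DulA bound, *dovA* is not transcribed.
So DovA is not produced.
FubR is produced constitutively and is active.
Fuculose is present, so TorR is active.
Sorbose is absent, so IrpE is inactive.
With repressor TorR bound, *kosP* is not transcribed.
So KosP is not produced.
Cellobiose is absent, so PexU is inactive.
Required activator PexU is absent, so *irpV* is not transcribed.
So IrpV is not produced.
Required activator IrpV is absent, so *sibY* is not transcribed.
So SibY is not produced.
Required activator SibY is absent, so *bexT* is not transcribed.

OFF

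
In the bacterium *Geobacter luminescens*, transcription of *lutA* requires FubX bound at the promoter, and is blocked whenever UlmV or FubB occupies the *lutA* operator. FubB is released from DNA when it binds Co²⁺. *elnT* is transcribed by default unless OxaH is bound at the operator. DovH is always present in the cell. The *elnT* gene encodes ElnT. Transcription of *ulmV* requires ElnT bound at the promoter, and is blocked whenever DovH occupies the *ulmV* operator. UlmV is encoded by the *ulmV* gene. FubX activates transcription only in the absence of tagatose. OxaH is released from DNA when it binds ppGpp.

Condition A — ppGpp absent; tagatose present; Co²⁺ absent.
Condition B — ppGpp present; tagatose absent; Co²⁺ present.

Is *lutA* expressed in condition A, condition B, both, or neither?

B only

Condition A:
ppGpp is absent, so OxaH is active.
With repressor OxaH bound, *elnT* is not transcribed.
So ElnT is not produced.
DovH is produced constitutively and is active.
With repressor DovH bound, *ulmV* is not transcribed.
So UlmV is not produced.
Tagatose is present, so FubX is inactive.
Co²⁺ is absent, so FubB is active.
With repressor FubB bound, *lutA* is not transcribed.
→ *lutA* is OFF in A.
Condition B:
ppGpp is present, so OxaH is inactive.
With no repressor bound, *elnT* is transcribed.
So ElnT is produced and active.
DovH is produced constitutively and is active.
With repressor DovH bound, *ulmV* is not transcribed.
So UlmV is not produced.
Tagatose is absent, so FubX is active.
Co²⁺ is present, so FubB is inactive.
No repressor is bound and FubX is active, so *lutA* is transcribed.
→ *lutA* is ON in B.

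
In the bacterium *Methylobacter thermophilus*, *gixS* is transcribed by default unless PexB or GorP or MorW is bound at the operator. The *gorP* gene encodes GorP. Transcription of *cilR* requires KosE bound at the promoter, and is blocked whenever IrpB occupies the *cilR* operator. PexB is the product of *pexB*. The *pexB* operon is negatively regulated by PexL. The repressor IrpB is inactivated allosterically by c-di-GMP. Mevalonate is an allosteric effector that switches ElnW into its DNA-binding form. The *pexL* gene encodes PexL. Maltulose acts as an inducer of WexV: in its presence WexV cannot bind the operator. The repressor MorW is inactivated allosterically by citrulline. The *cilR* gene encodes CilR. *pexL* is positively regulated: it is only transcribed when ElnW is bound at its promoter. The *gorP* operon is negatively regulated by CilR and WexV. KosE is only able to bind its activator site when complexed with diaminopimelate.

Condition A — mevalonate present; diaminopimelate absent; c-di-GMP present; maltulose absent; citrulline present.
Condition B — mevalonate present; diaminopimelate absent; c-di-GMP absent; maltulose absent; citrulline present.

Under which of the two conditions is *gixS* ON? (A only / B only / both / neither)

Condition A:
Mevalonate is present, so ElnW is active.
No repressor is bound and ElnW is active, so *pexL* is transcribed.
So PexL is produced and active.
With repressor PexL bound, *pexB* is not transcribed.
So PexB is not produced.
Diaminopimelate is absent, so KosE is inactive.
c-di-GMP is present, so IrpB is inactive.
Required activator KosE is absent, so *cilR* is not transcribed.
So CilR is not produced.
Maltulose is absent, so WexV is active.
With repressor WexV bound, *gorP* is not transcribed.
So GorP is not produced.
Citrulline is present, so MorW is inactive.
With no repressor bound, *gixS* is transcribed.
→ *gixS* is ON in A.
Condition B:
Mevalonate is present, so ElnW is active.
No repressor is bound and ElnW is active, so *pexL* is transcribed.
So PexL is produced and active.
With repressor PexL bound, *pexB* is not transcribed.
So PexB is not produced.
Diaminopimelate is absent, so KosE is inactive.
c-di-GMP is absent, so IrpB is active.
With repressor IrpB bound, *cilR* is not transcribed.
So CilR is not produced.
Maltulose is absent, so WexV is active.
With repressor WexV bound, *gorP* is not transcribed.
So GorP is not produced.
Citrulline is present, so MorW is inactive.
With no repressor bound, *gixS* is transcribed.
→ *gixS* is ON in B.

both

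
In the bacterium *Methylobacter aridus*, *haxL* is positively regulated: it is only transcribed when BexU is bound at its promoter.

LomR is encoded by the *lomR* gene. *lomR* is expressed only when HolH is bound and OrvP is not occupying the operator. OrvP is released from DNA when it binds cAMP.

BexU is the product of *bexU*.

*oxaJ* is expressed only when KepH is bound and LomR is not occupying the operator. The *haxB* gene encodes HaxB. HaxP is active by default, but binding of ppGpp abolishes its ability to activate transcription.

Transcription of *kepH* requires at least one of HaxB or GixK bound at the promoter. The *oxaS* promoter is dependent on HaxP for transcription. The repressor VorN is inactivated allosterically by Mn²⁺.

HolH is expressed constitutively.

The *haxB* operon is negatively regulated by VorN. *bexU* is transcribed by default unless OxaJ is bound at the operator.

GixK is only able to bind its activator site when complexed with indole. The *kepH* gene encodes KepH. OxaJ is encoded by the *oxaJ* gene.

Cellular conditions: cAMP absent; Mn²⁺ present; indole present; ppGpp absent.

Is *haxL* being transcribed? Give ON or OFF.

Mn²⁺ is present, so VorN is inactive.
With no repressor bound, *haxB* is transcribed.
So HaxB is produced and active.
Indole is present, so GixK is active.
Activator HaxB is present, so *kepH* is transcribed.
So KepH is produced and active.
HolH is produced constitutively and is active.
cAMP is absent, so OrvP is active.
With repressor OrvP bound, *lomR* is not transcribed.
So LomR is not produced.
No repressor is bound and KepH is active, so *oxaJ* is transcribed.
So OxaJ is produced and active.
With repressor OxaJ bound, *bexU* is not transcribed.
So BexU is not produced.
Required activator BexU is absent, so *haxL* is not transcribed.

OFF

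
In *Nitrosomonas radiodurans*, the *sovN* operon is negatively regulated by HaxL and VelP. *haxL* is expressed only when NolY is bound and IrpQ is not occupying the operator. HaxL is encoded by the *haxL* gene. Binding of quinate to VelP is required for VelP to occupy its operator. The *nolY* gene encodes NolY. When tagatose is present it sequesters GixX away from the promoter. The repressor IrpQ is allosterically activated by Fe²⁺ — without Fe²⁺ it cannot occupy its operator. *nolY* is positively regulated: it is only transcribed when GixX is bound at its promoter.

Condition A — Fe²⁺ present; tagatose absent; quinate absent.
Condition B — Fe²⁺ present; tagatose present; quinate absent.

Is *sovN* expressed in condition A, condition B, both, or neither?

Condition A:
Fe²⁺ is present, so IrpQ is active.
Tagatose is absent, so GixX is active.
No repressor is bound and GixX is active, so *nolY* is transcribed.
So NolY is produced and active.
With repressor IrpQ bound, *haxL* is not transcribed.
So HaxL is not produced.
Quinate is absent, so VelP is inactive.
With no repressor bound, *sovN* is transcribed.
→ *sovN* is ON in A.
Condition B:
Fe²⁺ is present, so IrpQ is active.
Tagatose is present, so GixX is inactive.
Required activator GixX is absent, so *nolY* is not transcribed.
So NolY is not produced.
With repressor IrpQ bound, *haxL* is not transcribed.
So HaxL is not produced.
Quinate is absent, so VelP is inactive.
With no repressor bound, *sovN* is transcribed.
→ *sovN* is ON in B.

both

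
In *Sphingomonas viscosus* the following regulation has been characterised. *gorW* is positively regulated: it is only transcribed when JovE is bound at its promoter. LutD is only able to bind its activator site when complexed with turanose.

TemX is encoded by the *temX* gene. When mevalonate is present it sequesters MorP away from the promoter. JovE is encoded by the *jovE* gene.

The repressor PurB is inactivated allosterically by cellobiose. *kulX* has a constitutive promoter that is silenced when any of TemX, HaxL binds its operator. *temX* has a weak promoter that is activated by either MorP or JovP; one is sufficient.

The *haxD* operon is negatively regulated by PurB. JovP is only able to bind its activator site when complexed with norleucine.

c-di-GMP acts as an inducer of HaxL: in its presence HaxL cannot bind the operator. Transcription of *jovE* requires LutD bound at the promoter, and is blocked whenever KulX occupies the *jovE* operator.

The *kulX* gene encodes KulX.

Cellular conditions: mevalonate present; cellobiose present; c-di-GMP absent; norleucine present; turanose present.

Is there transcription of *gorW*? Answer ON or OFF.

ON

Mevalonate is present, so MorP is inactive.
Norleucine is present, so JovP is active.
Activator JovP is present, so *temX* is transcribed.
So TemX is produced and active.
c-di-GMP is absent, so HaxL is active.
With repressor TemX bound, *kulX* is not transcribed.
So KulX is not produced.
Turanose is present, so LutD is active.
No repressor is bound and LutD is active, so *jovE* is transcribed.
So JovE is produced and active.
No repressor is bound and JovE is active, so *gorW* is transcribed.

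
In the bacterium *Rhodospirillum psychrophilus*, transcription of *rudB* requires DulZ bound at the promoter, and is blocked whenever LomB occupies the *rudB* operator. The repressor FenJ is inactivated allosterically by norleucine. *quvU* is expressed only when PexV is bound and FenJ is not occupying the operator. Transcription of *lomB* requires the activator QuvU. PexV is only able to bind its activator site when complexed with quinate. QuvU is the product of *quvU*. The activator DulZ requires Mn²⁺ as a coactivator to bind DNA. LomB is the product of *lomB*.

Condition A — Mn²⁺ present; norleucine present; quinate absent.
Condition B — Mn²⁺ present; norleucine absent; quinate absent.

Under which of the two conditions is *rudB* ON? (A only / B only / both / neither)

Condition A:
Mn²⁺ is present, so DulZ is active.
Norleucine is present, so FenJ is inactive.
Quinate is absent, so PexV is inactive.
Required activator PexV is absent, so *quvU* is not transcribed.
So QuvU is not produced.
Required activator QuvU is absent, so *lomB* is not transcribed.
So LomB is not produced.
No repressor is bound and DulZ is active, so *rudB* is transcribed.
→ *rudB* is ON in A.
Condition B:
Mn²⁺ is present, so DulZ is active.
Norleucine is absent, so FenJ is active.
Quinate is absent, so PexV is inactive.
With repressor FenJ bound, *quvU* is not transcribed.
So QuvU is not produced.
Required activator QuvU is absent, so *lomB* is not transcribed.
So LomB is not produced.
No repressor is bound and DulZ is active, so *rudB* is transcribed.
→ *rudB* is ON in B.

both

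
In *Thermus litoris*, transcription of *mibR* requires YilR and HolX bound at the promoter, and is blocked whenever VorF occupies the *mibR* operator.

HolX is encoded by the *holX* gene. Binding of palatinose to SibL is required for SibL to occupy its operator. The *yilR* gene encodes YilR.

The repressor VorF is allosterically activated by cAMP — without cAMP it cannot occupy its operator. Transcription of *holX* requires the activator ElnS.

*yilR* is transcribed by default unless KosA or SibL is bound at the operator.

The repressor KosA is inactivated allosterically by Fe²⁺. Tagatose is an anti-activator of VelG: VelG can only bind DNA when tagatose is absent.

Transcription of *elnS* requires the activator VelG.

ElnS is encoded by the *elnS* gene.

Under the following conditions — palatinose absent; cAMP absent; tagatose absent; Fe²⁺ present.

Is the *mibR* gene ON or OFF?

ON

cAMP is absent, so VorF is inactive.
Fe²⁺ is present, so KosA is inactive.
Palatinose is absent, so SibL is inactive.
With no repressor bound, *yilR* is transcribed.
So YilR is produced and active.
Tagatose is absent, so VelG is active.
No repressor is bound and VelG is active, so *elnS* is transcribed.
So ElnS is produced and active.
No repressor is bound and ElnS is active, so *holX* is transcribed.
So HolX is produced and active.
No repressor is bound and YilR and HolX are active, so *mibR* is transcribed.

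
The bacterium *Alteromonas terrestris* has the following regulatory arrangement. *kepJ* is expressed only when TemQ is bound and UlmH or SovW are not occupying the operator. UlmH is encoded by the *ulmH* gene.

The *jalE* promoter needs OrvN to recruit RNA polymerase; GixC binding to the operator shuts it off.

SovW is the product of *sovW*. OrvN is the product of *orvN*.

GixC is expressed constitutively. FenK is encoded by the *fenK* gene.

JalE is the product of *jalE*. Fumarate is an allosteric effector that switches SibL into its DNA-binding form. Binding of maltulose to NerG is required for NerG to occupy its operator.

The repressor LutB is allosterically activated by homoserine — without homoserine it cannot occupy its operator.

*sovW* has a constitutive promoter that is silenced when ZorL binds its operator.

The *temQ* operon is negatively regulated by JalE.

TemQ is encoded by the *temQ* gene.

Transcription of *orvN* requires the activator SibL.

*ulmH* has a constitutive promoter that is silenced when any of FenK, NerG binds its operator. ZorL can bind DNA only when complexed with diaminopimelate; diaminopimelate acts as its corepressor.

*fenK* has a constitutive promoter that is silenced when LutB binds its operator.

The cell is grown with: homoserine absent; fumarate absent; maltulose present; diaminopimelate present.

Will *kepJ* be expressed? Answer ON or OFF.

ON

GixC is produced constitutively and is active.
Fumarate is absent, so SibL is inactive.
Required activator SibL is absent, so *orvN* is not transcribed.
So OrvN is not produced.
With repressor GixC bound, *jalE* is not transcribed.
So JalE is not produced.
With no repressor bound, *temQ* is transcribed.
So TemQ is produced and active.
Homoserine is absent, so LutB is inactive.
With no repressor bound, *fenK* is transcribed.
So FenK is produced and active.
Maltulose is present, so NerG is active.
With repressor FenK bound, *ulmH* is not transcribed.
So UlmH is not produced.
Diaminopimelate is present, so ZorL is active.
With repressor ZorL bound, *sovW* is not transcribed.
So SovW is not produced.
No repressor is bound and TemQ is active, so *kepJ* is transcribed.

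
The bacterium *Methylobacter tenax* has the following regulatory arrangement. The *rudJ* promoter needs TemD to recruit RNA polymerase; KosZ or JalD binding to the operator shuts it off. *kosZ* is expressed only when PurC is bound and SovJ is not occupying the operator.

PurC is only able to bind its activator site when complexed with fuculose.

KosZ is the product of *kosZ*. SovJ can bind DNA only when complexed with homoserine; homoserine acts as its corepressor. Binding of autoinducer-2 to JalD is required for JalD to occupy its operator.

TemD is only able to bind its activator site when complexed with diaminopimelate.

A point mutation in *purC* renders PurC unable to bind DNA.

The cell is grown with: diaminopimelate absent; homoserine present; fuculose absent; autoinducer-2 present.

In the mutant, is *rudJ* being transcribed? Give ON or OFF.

Homoserine is present, so SovJ is active.
PurC is non-functional in this strain, so it has no effect.
With repressor SovJ bound, *kosZ* is not transcribed.
So KosZ is not produced.
Autoinducer-2 is present, so JalD is active.
Diaminopimelate is absent, so TemD is inactive.
With repressor JalD bound, *rudJ* is not transcribed.

OFF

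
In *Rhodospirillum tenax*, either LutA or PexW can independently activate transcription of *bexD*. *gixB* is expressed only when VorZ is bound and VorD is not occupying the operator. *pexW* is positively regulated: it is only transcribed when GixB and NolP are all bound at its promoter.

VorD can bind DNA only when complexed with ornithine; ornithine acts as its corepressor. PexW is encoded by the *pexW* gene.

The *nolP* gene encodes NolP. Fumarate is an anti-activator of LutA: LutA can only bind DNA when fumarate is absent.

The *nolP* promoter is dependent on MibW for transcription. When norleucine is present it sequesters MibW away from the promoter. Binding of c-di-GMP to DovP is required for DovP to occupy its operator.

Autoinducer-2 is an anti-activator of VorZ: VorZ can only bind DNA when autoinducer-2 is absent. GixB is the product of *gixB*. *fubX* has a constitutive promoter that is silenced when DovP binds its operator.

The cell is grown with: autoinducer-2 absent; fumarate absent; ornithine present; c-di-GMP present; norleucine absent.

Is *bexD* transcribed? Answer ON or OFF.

ON

Fumarate is absent, so LutA is active.
Ornithine is present, so VorD is active.
Autoinducer-2 is absent, so VorZ is active.
With repressor VorD bound, *gixB* is not transcribed.
So GixB is not produced.
Norleucine is absent, so MibW is active.
No repressor is bound and MibW is active, so *nolP* is transcribed.
So NolP is produced and active.
Required activator GixB is absent, so *pexW* is not transcribed.
So PexW is not produced.
Activator LutA is present, so *bexD* is transcribed.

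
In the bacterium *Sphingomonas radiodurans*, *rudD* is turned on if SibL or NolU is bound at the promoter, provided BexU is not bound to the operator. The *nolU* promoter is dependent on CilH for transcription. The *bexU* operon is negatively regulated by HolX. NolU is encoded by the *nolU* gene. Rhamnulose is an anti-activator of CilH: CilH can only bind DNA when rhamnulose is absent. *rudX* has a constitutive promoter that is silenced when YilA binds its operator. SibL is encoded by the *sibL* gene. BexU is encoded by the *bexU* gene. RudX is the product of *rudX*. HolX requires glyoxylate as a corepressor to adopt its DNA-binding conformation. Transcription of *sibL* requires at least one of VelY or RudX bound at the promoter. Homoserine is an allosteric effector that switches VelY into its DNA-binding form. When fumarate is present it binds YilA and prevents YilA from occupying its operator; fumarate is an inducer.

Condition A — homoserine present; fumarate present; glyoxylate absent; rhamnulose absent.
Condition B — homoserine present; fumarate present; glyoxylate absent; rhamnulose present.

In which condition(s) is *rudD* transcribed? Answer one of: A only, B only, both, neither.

Condition A:
Homoserine is present, so VelY is active.
Fumarate is present, so YilA is inactive.
With no repressor bound, *rudX* is transcribed.
So RudX is produced and active.
Activator VelY is present, so *sibL* is transcribed.
So SibL is produced and active.
Glyoxylate is absent, so HolX is inactive.
With no repressor bound, *bexU* is transcribed.
So BexU is produced and active.
Rhamnulose is absent, so CilH is active.
No repressor is bound and CilH is active, so *nolU* is transcribed.
So NolU is produced and active.
With repressor BexU bound, *rudD* is not transcribed.
→ *rudD* is OFF in A.
Condition B:
Homoserine is present, so VelY is active.
Fumarate is present, so YilA is inactive.
With no repressor bound, *rudX* is transcribed.
So RudX is produced and active.
Activator VelY is present, so *sibL* is transcribed.
So SibL is produced and active.
Glyoxylate is absent, so HolX is inactive.
With no repressor bound, *bexU* is transcribed.
So BexU is produced and active.
Rhamnulose is present, so CilH is inactive.
Required activator CilH is absent, so *nolU* is not transcribed.
So NolU is not produced.
With repressor BexU bound, *rudD* is not transcribed.
→ *rudD* is OFF in B.

neither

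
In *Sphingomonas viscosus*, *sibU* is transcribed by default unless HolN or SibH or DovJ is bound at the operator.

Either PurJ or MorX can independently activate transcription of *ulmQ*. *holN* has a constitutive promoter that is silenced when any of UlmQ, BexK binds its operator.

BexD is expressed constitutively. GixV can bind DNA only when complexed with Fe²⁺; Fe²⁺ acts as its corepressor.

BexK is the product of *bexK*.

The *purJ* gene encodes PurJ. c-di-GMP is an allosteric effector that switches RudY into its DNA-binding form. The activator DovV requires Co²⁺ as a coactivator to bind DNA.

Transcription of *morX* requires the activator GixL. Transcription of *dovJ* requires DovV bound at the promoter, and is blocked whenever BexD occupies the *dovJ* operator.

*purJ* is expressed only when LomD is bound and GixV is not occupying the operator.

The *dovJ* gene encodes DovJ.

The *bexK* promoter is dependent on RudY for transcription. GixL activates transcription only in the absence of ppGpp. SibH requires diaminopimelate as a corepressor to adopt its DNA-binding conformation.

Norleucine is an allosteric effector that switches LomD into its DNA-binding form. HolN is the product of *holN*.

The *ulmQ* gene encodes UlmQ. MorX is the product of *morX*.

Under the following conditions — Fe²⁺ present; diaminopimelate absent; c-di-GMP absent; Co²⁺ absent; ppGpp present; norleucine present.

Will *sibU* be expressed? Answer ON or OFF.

OFF

Fe²⁺ is present, so GixV is active.
Norleucine is present, so LomD is active.
With repressor GixV bound, *purJ* is not transcribed.
So PurJ is not produced.
ppGpp is present, so GixL is inactive.
Required activator GixL is absent, so *morX* is not transcribed.
So MorX is not produced.
No activator is available at the *ulmQ* promoter, so *ulmQ* is not transcribed.
So UlmQ is not produced.
c-di-GMP is absent, so RudY is inactive.
Required activator RudY is absent, so *bexK* is not transcribed.
So BexK is not produced.
With no repressor bound, *holN* is transcribed.
So HolN is produced and active.
Diaminopimelate is absent, so SibH is inactive.
BexD is produced constitutively and is active.
Co²⁺ is absent, so DovV is inactive.
With repressor BexD bound, *dovJ* is not transcribed.
So DovJ is not produced.
With repressor HolN bound, *sibU* is not transcribed.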